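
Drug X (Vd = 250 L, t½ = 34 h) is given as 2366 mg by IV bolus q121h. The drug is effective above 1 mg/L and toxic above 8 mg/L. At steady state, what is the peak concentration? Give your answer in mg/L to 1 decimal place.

k = ln2/t½ = ln2/34 ≈ 0.020387 h⁻¹; fraction remaining f = e^(−kτ) = e^(−0.020387×121) ≈ 0.0849.
At steady state, accumulation factor R = 1/(1 − e^(−kτ)) ≈ 1.0928.
Each bolus raises the concentration by D/Vd = 2366/250 ≈ 9.464 mg/L.
Steady-state peak Cmax,ss = C₀·R ≈ 9.464 × 1.0928 ≈ 10.342 mg/L.
Peak 10.3 mg/L vs MTC 8 mg/L: exceeds toxic threshold.

10.3 mg/L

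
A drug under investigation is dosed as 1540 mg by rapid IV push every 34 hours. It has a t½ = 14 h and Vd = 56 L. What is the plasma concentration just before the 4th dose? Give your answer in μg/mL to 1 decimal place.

f = (1/2)^(τ/t½) = (1/2)^(34/14) ≈ 0.1857.
C₀ = D/Vd = 1540/56 ≈ 27.500 μg/mL.
Before the 4th dose, 3 doses have been given. Superposition: Cmin = C₀·(f + f² + … + f^3).
≈ 27.500 × (0.1857 + 0.0345 + 0.0064) ≈ 27.500 × 0.2266 ≈ 6.231 μg/mL.

6.2 μg/mL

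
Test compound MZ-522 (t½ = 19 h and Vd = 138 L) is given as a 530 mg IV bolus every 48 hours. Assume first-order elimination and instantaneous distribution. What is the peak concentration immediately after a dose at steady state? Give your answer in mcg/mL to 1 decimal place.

4.6 mcg/mL

τ/t½ = 48/19 ≈ 2.5263, so fraction remaining f = (1/2)^(48/19) ≈ 0.1736.
Accumulation ratio R = 1/(1 − f) ≈ 1/0.8264 ≈ 1.2101.
Each bolus raises the concentration by D/Vd = 530/138 ≈ 3.841 mcg/mL.
Steady-state peak Cmax,ss = C₀·R ≈ 3.841 × 1.2101 ≈ 4.648 mcg/mL.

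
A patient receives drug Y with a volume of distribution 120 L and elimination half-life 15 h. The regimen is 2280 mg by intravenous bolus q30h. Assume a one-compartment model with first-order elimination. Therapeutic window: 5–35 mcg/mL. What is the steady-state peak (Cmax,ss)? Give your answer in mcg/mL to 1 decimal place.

25.3 mcg/mL

The dosing interval is 2 half-lives, so f = 2^(−2) = 0.25.
At steady state, R = 1/(1 − 0.25) = 4/3.
Single-dose peak C₀ = D/Vd = 2280/120 = 19 mcg/mL.
Steady-state peak Cmax,ss = C₀·R = 19 × 4/3 ≈ 25.333 mcg/mL.
Peak 25.3 mcg/mL vs MTC 35 mcg/mL: below toxic threshold.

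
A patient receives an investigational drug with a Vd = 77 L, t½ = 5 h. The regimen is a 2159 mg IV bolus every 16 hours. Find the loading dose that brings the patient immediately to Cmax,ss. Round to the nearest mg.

2423 mg

f = (1/2)^(16/5) ≈ 0.108819; accumulation ratio R = 1/(1−f) ≈ 1.12211.
Loading dose to hit Cmax,ss on first dose: D_load = D_maint·R ≈ 2159 × 1.12211 ≈ 2422.64 mg.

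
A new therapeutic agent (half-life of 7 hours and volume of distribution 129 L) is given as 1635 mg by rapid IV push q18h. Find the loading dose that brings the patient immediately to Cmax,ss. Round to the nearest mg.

1966 mg

f = (1/2)^(18/7) ≈ 0.168238; accumulation ratio R = 1/(1−f) ≈ 1.20227.
Loading dose to hit Cmax,ss on first dose: D_load = D_maint·R ≈ 1635 × 1.20227 ≈ 1965.71 mg.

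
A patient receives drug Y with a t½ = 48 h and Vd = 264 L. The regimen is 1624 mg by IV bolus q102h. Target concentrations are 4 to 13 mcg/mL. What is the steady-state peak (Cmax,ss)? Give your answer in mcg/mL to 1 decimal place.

8.0 mcg/mL

Over one 102-h interval, 102/48 ≈ 2.125 half-lives elapse, leaving f ≈ 0.2293 of each dose.
Accumulation ratio R = 1/(1 − f) ≈ 1/0.7707 ≈ 1.2975.
Each bolus raises the concentration by D/Vd = 1624/264 ≈ 6.152 mcg/mL.
Steady-state peak Cmax,ss = C₀·R ≈ 6.152 × 1.2975 ≈ 7.982 mcg/mL.
Peak 8.0 mcg/mL vs MTC 13 mcg/mL: below toxic threshold.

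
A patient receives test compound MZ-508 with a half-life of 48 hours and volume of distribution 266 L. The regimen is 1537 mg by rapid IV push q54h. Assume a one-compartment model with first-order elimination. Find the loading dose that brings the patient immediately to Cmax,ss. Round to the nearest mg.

2838 mg

f = (1/2)^(54/48) ≈ 0.458502; accumulation ratio R = 1/(1−f) ≈ 1.84673.
Loading dose to hit Cmax,ss on first dose: D_load = D_maint·R ≈ 1537 × 1.84673 ≈ 2838.42 mg.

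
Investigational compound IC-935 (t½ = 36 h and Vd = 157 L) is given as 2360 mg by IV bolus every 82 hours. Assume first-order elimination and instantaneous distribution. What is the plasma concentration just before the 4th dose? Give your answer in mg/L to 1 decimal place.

f = (1/2)^(τ/t½) = (1/2)^(82/36) ≈ 0.2062.
C₀ = D/Vd = 2360/157 ≈ 15.032 mg/L.
Before the 4th dose, 3 doses have been given. Superposition: Cmin = C₀·(f + f² + … + f^3).
≈ 15.032 × (0.2062 + 0.0425 + 0.0088) ≈ 15.032 × 0.2575 ≈ 3.871 mg/L.

3.9 mg/L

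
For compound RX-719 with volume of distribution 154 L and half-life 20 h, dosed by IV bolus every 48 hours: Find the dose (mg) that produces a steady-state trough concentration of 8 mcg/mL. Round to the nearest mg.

τ/t½ = 48/20 ≈ 2.4, so f = (1/2)^(48/20) ≈ 0.189465.
Cmin,ss = (D/Vd)·f/(1−f), so D = Cmin,ss·Vd·(1−f)/f.
D = 8 × 154 × (1−f)/f ≈ 8 × 154 × 4.27802 ≈ 5270.52 mg.

5271 mg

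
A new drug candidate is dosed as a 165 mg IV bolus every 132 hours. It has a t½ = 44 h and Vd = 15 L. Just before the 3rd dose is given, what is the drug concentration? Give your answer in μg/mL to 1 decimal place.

1.5 μg/mL

f = (1/2)^(τ/t½) = (1/2)^(132/44) ≈ 0.1250.
C₀ = D/Vd = 165/15 ≈ 11.000 μg/mL.
Before the 3rd dose, 2 doses have been given. Superposition: Cmin = C₀·(f + f²).
≈ 11.000 × (0.1250 + 0.0156) ≈ 11.000 × 0.1406 ≈ 1.547 μg/mL.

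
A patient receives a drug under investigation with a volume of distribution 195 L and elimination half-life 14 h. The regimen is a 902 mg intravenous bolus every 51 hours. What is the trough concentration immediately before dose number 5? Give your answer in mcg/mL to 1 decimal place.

0.4 mcg/mL

f = (1/2)^(τ/t½) = (1/2)^(51/14) ≈ 0.0801.
C₀ = D/Vd = 902/195 ≈ 4.626 mcg/mL.
Before the 5th dose, 4 doses have been given. Superposition: Cmin = C₀·(f + f² + … + f^4).
≈ 4.626 × (0.0801 + 0.0064 + 0.0005 + 0.0000) ≈ 4.626 × 0.0870 ≈ 0.402 mcg/mL.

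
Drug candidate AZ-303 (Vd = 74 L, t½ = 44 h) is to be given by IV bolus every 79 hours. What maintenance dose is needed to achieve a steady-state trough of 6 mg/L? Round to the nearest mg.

1097 mg

τ/t½ = 79/44 ≈ 1.7955, so f = (1/2)^(79/44) ≈ 0.288081.
Cmin,ss = (D/Vd)·f/(1−f), so D = Cmin,ss·Vd·(1−f)/f.
D = 6 × 74 × (1−f)/f ≈ 6 × 74 × 2.47125 ≈ 1097.23 mg.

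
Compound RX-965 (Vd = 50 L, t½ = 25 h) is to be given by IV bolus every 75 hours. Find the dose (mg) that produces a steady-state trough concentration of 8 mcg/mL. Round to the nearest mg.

2800 mg

τ/t½ = 75/25 ≈ 3, so f = (1/2)^(75/25) ≈ 0.125000.
Cmin,ss = (D/Vd)·f/(1−f), so D = Cmin,ss·Vd·(1−f)/f.
D = 8 × 50 × (1−f)/f ≈ 8 × 50 × 7.00000 ≈ 2800.00 mg.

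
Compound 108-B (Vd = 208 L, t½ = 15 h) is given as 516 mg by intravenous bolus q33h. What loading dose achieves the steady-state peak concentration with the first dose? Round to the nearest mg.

f = (1/2)^(33/15) ≈ 0.217638; accumulation ratio R = 1/(1−f) ≈ 1.27818.
Loading dose to hit Cmax,ss on first dose: D_load = D_maint·R ≈ 516 × 1.27818 ≈ 659.54 mg.

660 mg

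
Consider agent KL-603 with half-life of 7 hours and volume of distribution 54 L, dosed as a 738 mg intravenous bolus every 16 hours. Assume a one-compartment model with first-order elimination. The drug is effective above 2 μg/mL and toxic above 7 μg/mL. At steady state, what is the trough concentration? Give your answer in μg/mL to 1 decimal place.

k = ln2/t½ = ln2/7 ≈ 0.099021 h⁻¹; fraction remaining f = e^(−kτ) = e^(−0.099021×16) ≈ 0.2051.
Each bolus raises the concentration by D/Vd = 738/54 ≈ 13.667 μg/mL.
Steady-state trough Cmin,ss = C₀·f/(1−f) ≈ 13.667 × 0.2051/0.7949 ≈ 3.526 μg/mL.
Trough 3.5 μg/mL vs MEC 2 μg/mL: adequate.

3.5 μg/mL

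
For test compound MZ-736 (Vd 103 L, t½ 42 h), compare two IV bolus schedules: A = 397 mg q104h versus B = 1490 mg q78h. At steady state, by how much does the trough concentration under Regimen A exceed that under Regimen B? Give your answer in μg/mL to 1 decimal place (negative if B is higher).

-4.7 μg/mL

Regimen A: f = (1/2)^(104/42) ≈ 0.1797; Cmin,ss = (397/103)·f/(1−f) ≈ 0.844 μg/mL.
Regimen B: f = (1/2)^(78/42) ≈ 0.2760; Cmin,ss = (1490/103)·f/(1−f) ≈ 5.515 μg/mL.
Difference ≈ 0.844 − 5.515 ≈ -4.671 μg/mL.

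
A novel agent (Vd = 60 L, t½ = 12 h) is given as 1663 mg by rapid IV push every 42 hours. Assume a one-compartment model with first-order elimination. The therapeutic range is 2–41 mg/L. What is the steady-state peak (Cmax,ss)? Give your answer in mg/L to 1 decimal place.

30.4 mg/L

τ/t½ = 42/12 ≈ 3.5, so fraction remaining f = (1/2)^(42/12) ≈ 0.0884.
Accumulation ratio R = 1/(1 − f) ≈ 1/0.9116 ≈ 1.0970.
Single-dose peak C₀ = D/Vd = 1663/60 ≈ 27.717 mg/L.
Steady-state peak Cmax,ss = C₀·R ≈ 27.717 × 1.0970 ≈ 30.406 mg/L.
Peak 30.4 mg/L vs MTC 41 mg/L: below toxic threshold.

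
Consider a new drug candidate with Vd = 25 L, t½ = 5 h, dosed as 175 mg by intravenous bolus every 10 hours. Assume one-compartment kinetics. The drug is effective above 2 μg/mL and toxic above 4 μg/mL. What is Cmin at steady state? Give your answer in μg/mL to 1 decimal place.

2.3 μg/mL

τ = 10 h = 2 half-lives, so f = (1/2)^2 = 0.25.
At steady state, R = 1/(1 − 0.25) = 4/3.
Single-dose peak C₀ = D/Vd = 175/25 = 7 μg/mL.
Steady-state peak Cmax,ss = C₀·R = 7 × 4/3 ≈ 9.333 μg/mL.
Steady-state trough Cmin,ss = Cmax,ss·f ≈ 9.333 × 0.25 ≈ 2.333 μg/mL.
Trough 2.3 μg/mL vs MEC 2 μg/mL: adequate.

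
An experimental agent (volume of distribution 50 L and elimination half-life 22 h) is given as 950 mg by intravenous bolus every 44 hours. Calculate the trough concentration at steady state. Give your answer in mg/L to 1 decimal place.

6.3 mg/L

The dosing interval is 2 half-lives, so f = 2^(−2) = 0.25.
Accumulation ratio R = 1/(1 − f) = 1/0.75 = 4/3.
Single-dose peak C₀ = D/Vd = 950/50 = 19 mg/L.
Steady-state peak Cmax,ss = C₀·R = 19 × 4/3 ≈ 25.333 mg/L.
Steady-state trough Cmin,ss = Cmax,ss·f ≈ 25.333 × 0.25 ≈ 6.333 mg/L.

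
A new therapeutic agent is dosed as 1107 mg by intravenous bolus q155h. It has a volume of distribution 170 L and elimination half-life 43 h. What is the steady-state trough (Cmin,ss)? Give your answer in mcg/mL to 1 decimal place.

τ/t½ = 155/43 ≈ 3.6047, so fraction remaining f = (1/2)^(155/43) ≈ 0.0822.
At steady state, accumulation factor R = 1/(1 − e^(−kτ)) ≈ 1.0896.
Single-dose peak C₀ = D/Vd = 1107/170 ≈ 6.512 mcg/mL.
Cmax,ss = C₀/(1 − f) ≈ 6.512/0.9178 ≈ 7.095 mcg/mL.
One interval later, Cmin,ss = Cmax,ss·e^(−kτ) ≈ 7.095 × 0.0822 ≈ 0.583 mcg/mL.

0.6 mcg/mL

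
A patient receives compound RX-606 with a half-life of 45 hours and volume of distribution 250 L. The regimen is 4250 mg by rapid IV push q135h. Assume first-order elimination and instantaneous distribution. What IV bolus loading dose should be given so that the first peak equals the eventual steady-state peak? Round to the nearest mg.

f = (1/2)^(135/45) ≈ 0.125000; accumulation ratio R = 1/(1−f) ≈ 1.14286.
Loading dose to hit Cmax,ss on first dose: D_load = D_maint·R ≈ 4250 × 1.14286 ≈ 4857.15 mg.

4857 mg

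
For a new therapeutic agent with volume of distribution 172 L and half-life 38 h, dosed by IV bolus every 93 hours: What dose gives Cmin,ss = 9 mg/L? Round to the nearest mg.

6895 mg

τ/t½ = 93/38 ≈ 2.4474, so f = (1/2)^(93/38) ≈ 0.183345.
Cmin,ss = (D/Vd)·f/(1−f), so D = Cmin,ss·Vd·(1−f)/f.
D = 9 × 172 × (1−f)/f ≈ 9 × 172 × 4.45420 ≈ 6895.10 mg.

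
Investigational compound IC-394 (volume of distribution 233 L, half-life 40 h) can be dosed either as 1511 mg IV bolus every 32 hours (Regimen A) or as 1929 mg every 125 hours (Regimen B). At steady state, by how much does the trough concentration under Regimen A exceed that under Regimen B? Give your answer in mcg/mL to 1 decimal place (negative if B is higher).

7.7 mcg/mL

Regimen A: f = (1/2)^(32/40) ≈ 0.5743; Cmin,ss = (1511/233)·f/(1−f) ≈ 8.749 mcg/mL.
Regimen B: f = (1/2)^(125/40) ≈ 0.1146; Cmin,ss = (1929/233)·f/(1−f) ≈ 1.072 mcg/mL.
Difference ≈ 8.749 − 1.072 ≈ 7.677 mcg/mL.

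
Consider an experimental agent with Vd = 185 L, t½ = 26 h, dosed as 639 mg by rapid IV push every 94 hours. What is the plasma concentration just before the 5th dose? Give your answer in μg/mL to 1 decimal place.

f = (1/2)^(τ/t½) = (1/2)^(94/26) ≈ 0.0816.
C₀ = D/Vd = 639/185 ≈ 3.454 μg/mL.
Before the 5th dose, 4 doses have been given. Superposition: Cmin = C₀·(f + f² + … + f^4).
≈ 3.454 × (0.0816 + 0.0067 + 0.0005 + 0.0000) ≈ 3.454 × 0.0888 ≈ 0.307 μg/mL.

0.3 μg/mL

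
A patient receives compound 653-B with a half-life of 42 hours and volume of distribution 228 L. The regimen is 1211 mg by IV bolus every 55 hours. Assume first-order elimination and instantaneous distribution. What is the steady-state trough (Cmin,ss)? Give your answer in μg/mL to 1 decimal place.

3.6 μg/mL

τ/t½ = 55/42 ≈ 1.3095, so fraction remaining f = (1/2)^(55/42) ≈ 0.4035.
Accumulation ratio R = 1/(1 − f) ≈ 1/0.5965 ≈ 1.6764.
Single-dose peak C₀ = D/Vd = 1211/228 ≈ 5.311 μg/mL.
Steady-state peak Cmax,ss = C₀·R ≈ 5.311 × 1.6764 ≈ 8.903 μg/mL.
Steady-state trough Cmin,ss = Cmax,ss·f ≈ 8.903 × 0.4035 ≈ 3.592 μg/mL.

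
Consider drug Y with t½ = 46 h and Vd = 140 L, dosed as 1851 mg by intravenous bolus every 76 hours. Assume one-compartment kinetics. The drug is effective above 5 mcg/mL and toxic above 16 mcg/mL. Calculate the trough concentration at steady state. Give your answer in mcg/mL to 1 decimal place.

k = ln2/t½ = ln2/46 ≈ 0.015068 h⁻¹; fraction remaining f = e^(−kτ) = e^(−0.015068×76) ≈ 0.3182.
Single-dose peak C₀ = D/Vd = 1851/140 ≈ 13.221 mcg/mL.
Steady-state trough Cmin,ss = C₀·f/(1−f) ≈ 13.221 × 0.3182/0.6818 ≈ 6.170 mcg/mL.
Trough 6.2 mcg/mL vs MEC 5 mcg/mL: adequate.

6.2 mcg/mL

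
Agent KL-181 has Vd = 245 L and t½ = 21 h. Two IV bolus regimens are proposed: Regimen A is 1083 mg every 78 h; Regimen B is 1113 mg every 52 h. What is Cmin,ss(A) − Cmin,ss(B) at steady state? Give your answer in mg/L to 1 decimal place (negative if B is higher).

-0.6 mg/L

Regimen A: f = (1/2)^(78/21) ≈ 0.0762; Cmin,ss = (1083/245)·f/(1−f) ≈ 0.365 mg/L.
Regimen B: f = (1/2)^(52/21) ≈ 0.1797; Cmin,ss = (1113/245)·f/(1−f) ≈ 0.995 mg/L.
Difference ≈ 0.365 − 0.995 ≈ -0.630 mg/L.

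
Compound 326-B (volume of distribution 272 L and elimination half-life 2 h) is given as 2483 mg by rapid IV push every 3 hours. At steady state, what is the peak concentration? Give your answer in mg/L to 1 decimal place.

τ/t½ = 3/2 ≈ 1.5, so fraction remaining f = (1/2)^(3/2) ≈ 0.3536.
At steady state, accumulation factor R = 1/(1 − e^(−kτ)) ≈ 1.5470.
Each bolus raises the concentration by D/Vd = 2483/272 ≈ 9.129 mg/L.
Cmax,ss = C₀/(1 − f) ≈ 9.129/0.6464 ≈ 14.123 mg/L.

14.1 mg/L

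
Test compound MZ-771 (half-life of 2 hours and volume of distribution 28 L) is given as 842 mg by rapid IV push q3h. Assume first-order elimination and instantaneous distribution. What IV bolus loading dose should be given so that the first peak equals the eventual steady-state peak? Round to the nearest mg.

1303 mg

f = (1/2)^(3/2) ≈ 0.353553; accumulation ratio R = 1/(1−f) ≈ 1.54692.
Loading dose to hit Cmax,ss on first dose: D_load = D_maint·R ≈ 842 × 1.54692 ≈ 1302.51 mg.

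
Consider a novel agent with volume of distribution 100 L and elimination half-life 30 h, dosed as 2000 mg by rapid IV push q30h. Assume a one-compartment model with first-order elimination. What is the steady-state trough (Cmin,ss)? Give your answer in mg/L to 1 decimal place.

τ = 30 h = 1 half-life, so f = (1/2)^1 = 0.5.
At steady state, R = 1/(1 − 0.5) = 2/1.
Single-dose peak C₀ = D/Vd = 2000/100 = 20 mg/L.
Steady-state peak Cmax,ss = C₀·R = 20 × 2/1 ≈ 40.000 mg/L.
Steady-state trough Cmin,ss = Cmax,ss·f ≈ 40.000 × 0.5 ≈ 20.000 mg/L.

20.0 mg/L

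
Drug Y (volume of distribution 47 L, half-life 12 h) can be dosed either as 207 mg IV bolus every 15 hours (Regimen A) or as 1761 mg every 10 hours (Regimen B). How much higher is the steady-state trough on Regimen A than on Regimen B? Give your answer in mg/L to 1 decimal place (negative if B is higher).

Regimen A: f = (1/2)^(15/12) ≈ 0.4204; Cmin,ss = (207/47)·f/(1−f) ≈ 3.195 mg/L.
Regimen B: f = (1/2)^(10/12) ≈ 0.5612; Cmin,ss = (1761/47)·f/(1−f) ≈ 47.920 mg/L.
Difference ≈ 3.195 − 47.920 ≈ -44.725 mg/L.

-44.7 mg/L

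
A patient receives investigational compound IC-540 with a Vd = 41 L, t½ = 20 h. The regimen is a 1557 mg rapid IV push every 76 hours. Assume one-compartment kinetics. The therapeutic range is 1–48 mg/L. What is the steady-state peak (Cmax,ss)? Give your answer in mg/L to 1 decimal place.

τ/t½ = 76/20 ≈ 3.8, so fraction remaining f = (1/2)^(76/20) ≈ 0.0718.
Accumulation ratio R = 1/(1 − f) ≈ 1/0.9282 ≈ 1.0774.
Each bolus raises the concentration by D/Vd = 1557/41 ≈ 37.976 mg/L.
Steady-state peak Cmax,ss = C₀·R ≈ 37.976 × 1.0774 ≈ 40.915 mg/L.
Peak 40.9 mg/L vs MTC 48 mg/L: below toxic threshold.

40.9 mg/L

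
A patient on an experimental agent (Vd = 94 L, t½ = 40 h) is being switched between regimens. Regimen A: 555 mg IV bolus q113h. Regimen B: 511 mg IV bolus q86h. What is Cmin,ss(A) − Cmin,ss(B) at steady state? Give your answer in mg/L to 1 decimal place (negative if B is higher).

Regimen A: f = (1/2)^(113/40) ≈ 0.1411; Cmin,ss = (555/94)·f/(1−f) ≈ 0.970 mg/L.
Regimen B: f = (1/2)^(86/40) ≈ 0.2253; Cmin,ss = (511/94)·f/(1−f) ≈ 1.581 mg/L.
Difference ≈ 0.970 − 1.581 ≈ -0.611 mg/L.

-0.6 mg/L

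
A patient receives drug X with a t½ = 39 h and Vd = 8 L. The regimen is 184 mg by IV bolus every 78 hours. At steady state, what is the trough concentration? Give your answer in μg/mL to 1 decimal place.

The dosing interval is 2 half-lives, so f = 2^(−2) = 0.25.
Accumulation ratio R = 1/(1 − f) = 1/0.75 = 4/3.
Single-dose peak C₀ = D/Vd = 184/8 = 23 μg/mL.
Steady-state peak Cmax,ss = C₀·R = 23 × 4/3 ≈ 30.667 μg/mL.
Steady-state trough Cmin,ss = Cmax,ss·f ≈ 30.667 × 0.25 ≈ 7.667 μg/mL.

7.7 μg/mL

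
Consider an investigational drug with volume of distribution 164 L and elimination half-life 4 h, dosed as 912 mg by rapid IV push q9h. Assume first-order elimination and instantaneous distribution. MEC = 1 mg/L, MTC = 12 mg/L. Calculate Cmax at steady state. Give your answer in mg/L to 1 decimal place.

Over one 9-h interval, 9/4 ≈ 2.25 half-lives elapse, leaving f ≈ 0.2102 of each dose.
Accumulation ratio R = 1/(1 − f) ≈ 1/0.7898 ≈ 1.2661.
Each bolus raises the concentration by D/Vd = 912/164 ≈ 5.561 mg/L.
Cmax,ss = C₀/(1 − f) ≈ 5.561/0.7898 ≈ 7.041 mg/L.
Peak 7.0 mg/L vs MTC 12 mg/L: below toxic threshold.

7.0 mg/L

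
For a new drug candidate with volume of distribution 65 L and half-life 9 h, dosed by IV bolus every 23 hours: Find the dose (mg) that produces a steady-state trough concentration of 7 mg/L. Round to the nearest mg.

2220 mg

τ/t½ = 23/9 ≈ 2.5556, so f = (1/2)^(23/9) ≈ 0.170099.
Cmin,ss = (D/Vd)·f/(1−f), so D = Cmin,ss·Vd·(1−f)/f.
D = 7 × 65 × (1−f)/f ≈ 7 × 65 × 4.87893 ≈ 2219.91 mg.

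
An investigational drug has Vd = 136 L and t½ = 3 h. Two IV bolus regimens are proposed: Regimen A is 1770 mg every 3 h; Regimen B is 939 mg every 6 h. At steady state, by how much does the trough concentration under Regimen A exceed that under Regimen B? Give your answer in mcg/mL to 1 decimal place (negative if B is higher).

10.7 mcg/mL

Regimen A: f = (1/2)^(3/3) ≈ 0.5000; Cmin,ss = (1770/136)·f/(1−f) ≈ 13.015 mcg/mL.
Regimen B: f = (1/2)^(6/3) ≈ 0.2500; Cmin,ss = (939/136)·f/(1−f) ≈ 2.301 mcg/mL.
Difference ≈ 13.015 − 2.301 ≈ 10.714 mcg/mL.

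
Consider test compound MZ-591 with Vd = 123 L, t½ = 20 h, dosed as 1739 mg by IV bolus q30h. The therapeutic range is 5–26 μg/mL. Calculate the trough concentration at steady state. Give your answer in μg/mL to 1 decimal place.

τ/t½ = 30/20 ≈ 1.5, so fraction remaining f = (1/2)^(30/20) ≈ 0.3536.
Single-dose peak C₀ = D/Vd = 1739/123 ≈ 14.138 μg/mL.
Steady-state trough Cmin,ss = C₀·f/(1−f) ≈ 14.138 × 0.3536/0.6464 ≈ 7.734 μg/mL.
Trough 7.7 μg/mL vs MEC 5 μg/mL: adequate.

7.7 μg/mL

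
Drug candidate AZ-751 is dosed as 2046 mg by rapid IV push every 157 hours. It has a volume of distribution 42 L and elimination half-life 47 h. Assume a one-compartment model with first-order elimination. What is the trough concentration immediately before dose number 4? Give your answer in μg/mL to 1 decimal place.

5.3 μg/mL

f = (1/2)^(τ/t½) = (1/2)^(157/47) ≈ 0.0987.
C₀ = D/Vd = 2046/42 ≈ 48.714 μg/mL.
Before the 4th dose, 3 doses have been given. Superposition: Cmin = C₀·(f + f² + … + f^3).
≈ 48.714 × (0.0987 + 0.0097 + 0.0010) ≈ 48.714 × 0.1094 ≈ 5.329 μg/mL.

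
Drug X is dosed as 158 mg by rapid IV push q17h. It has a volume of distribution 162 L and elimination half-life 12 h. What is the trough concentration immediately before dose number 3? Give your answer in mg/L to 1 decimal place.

0.5 mg/L

f = (1/2)^(τ/t½) = (1/2)^(17/12) ≈ 0.3746.
C₀ = D/Vd = 158/162 ≈ 0.975 mg/L.
Before the 3rd dose, 2 doses have been given. Superposition: Cmin = C₀·(f + f²).
≈ 0.975 × (0.3746 + 0.1403) ≈ 0.975 × 0.5149 ≈ 0.502 mg/L.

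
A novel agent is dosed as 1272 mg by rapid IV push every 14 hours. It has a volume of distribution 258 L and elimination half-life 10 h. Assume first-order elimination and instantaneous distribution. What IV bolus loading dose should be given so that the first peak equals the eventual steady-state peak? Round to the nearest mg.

f = (1/2)^(14/10) ≈ 0.378929; accumulation ratio R = 1/(1−f) ≈ 1.61012.
Loading dose to hit Cmax,ss on first dose: D_load = D_maint·R ≈ 1272 × 1.61012 ≈ 2048.07 mg.

2048 mg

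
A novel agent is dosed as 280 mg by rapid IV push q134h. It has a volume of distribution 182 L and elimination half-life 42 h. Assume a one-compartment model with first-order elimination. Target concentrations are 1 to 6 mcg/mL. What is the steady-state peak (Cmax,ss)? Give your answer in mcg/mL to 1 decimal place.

1.7 mcg/mL

k = ln2/t½ = ln2/42 ≈ 0.016504 h⁻¹; fraction remaining f = e^(−kτ) = e^(−0.016504×134) ≈ 0.1095.
Accumulation ratio R = 1/(1 − f) ≈ 1/0.8905 ≈ 1.1230.
Each bolus raises the concentration by D/Vd = 280/182 ≈ 1.538 mcg/mL.
Cmax,ss = C₀/(1 − f) ≈ 1.538/0.8905 ≈ 1.727 mcg/mL.
Peak 1.7 mcg/mL vs MTC 6 mcg/mL: below toxic threshold.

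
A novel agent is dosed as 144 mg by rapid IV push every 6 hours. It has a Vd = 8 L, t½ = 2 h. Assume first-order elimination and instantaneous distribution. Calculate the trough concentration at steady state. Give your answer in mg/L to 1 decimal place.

The dosing interval is 3 half-lives, so f = 2^(−3) = 0.125.
At steady state, R = 1/(1 − 0.125) = 8/7.
Single-dose peak C₀ = D/Vd = 144/8 = 18 mg/L.
Steady-state peak Cmax,ss = C₀·R = 18 × 8/7 ≈ 20.571 mg/L.
Steady-state trough Cmin,ss = Cmax,ss·f ≈ 20.571 × 0.125 ≈ 2.571 mg/L.

2.6 mg/L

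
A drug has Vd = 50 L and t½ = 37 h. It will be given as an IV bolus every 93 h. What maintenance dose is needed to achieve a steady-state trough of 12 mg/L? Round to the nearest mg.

2826 mg

τ/t½ = 93/37 ≈ 2.5135, so f = (1/2)^(93/37) ≈ 0.175129.
Cmin,ss = (D/Vd)·f/(1−f), so D = Cmin,ss·Vd·(1−f)/f.
D = 12 × 50 × (1−f)/f ≈ 12 × 50 × 4.71008 ≈ 2826.05 mg.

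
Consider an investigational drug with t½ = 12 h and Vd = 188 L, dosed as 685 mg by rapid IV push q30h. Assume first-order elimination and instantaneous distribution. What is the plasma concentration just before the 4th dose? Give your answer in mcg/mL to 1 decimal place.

f = (1/2)^(τ/t½) = (1/2)^(30/12) ≈ 0.1768.
C₀ = D/Vd = 685/188 ≈ 3.644 mcg/mL.
Before the 4th dose, 3 doses have been given. Superposition: Cmin = C₀·(f + f² + … + f^3).
≈ 3.644 × (0.1768 + 0.0313 + 0.0055) ≈ 3.644 × 0.2136 ≈ 0.778 mcg/mL.

0.8 mcg/mL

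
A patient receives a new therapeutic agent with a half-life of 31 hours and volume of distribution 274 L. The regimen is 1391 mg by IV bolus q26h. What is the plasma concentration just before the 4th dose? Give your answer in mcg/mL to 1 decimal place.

f = (1/2)^(τ/t½) = (1/2)^(26/31) ≈ 0.5591.
C₀ = D/Vd = 1391/274 ≈ 5.077 mcg/mL.
Before the 4th dose, 3 doses have been given. Superposition: Cmin = C₀·(f + f² + … + f^3).
≈ 5.077 × (0.5591 + 0.3126 + 0.1748) ≈ 5.077 × 1.0465 ≈ 5.313 mcg/mL.

5.3 mcg/mL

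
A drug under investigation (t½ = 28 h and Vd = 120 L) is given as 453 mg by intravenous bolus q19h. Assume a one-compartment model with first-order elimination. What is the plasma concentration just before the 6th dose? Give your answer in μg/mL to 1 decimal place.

5.7 μg/mL

f = (1/2)^(τ/t½) = (1/2)^(19/28) ≈ 0.6248.
C₀ = D/Vd = 453/120 ≈ 3.775 μg/mL.
Before the 6th dose, 5 doses have been given. Superposition: Cmin = C₀·(f + f² + … + f^5).
≈ 3.775 × (0.6248 + 0.3904 + 0.2439 + 0.1524 + 0.0952) ≈ 3.775 × 1.5067 ≈ 5.688 μg/mL.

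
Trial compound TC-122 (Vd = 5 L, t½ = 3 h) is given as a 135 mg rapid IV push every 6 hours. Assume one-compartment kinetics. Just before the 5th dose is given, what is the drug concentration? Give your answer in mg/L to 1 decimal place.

f = (1/2)^(τ/t½) = (1/2)^(6/3) ≈ 0.2500.
C₀ = D/Vd = 135/5 ≈ 27.000 mg/L.
Before the 5th dose, 4 doses have been given. Superposition: Cmin = C₀·(f + f² + … + f^4).
≈ 27.000 × (0.2500 + 0.0625 + 0.0156 + 0.0039) ≈ 27.000 × 0.3320 ≈ 8.964 mg/L.

9.0 mg/L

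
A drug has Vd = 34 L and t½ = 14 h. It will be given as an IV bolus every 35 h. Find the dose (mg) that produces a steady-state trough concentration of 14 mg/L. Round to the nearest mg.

τ/t½ = 35/14 ≈ 2.5, so f = (1/2)^(35/14) ≈ 0.176777.
Cmin,ss = (D/Vd)·f/(1−f), so D = Cmin,ss·Vd·(1−f)/f.
D = 14 × 34 × (1−f)/f ≈ 14 × 34 × 4.65684 ≈ 2216.66 mg.

2217 mg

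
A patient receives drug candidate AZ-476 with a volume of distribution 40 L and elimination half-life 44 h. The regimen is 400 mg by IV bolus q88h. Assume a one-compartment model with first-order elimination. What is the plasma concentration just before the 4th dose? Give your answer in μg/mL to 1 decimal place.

f = (1/2)^(τ/t½) = (1/2)^(88/44) ≈ 0.2500.
C₀ = D/Vd = 400/40 ≈ 10.000 μg/mL.
Before the 4th dose, 3 doses have been given. Superposition: Cmin = C₀·(f + f² + … + f^3).
≈ 10.000 × (0.2500 + 0.0625 + 0.0156) ≈ 10.000 × 0.3281 ≈ 3.281 μg/mL.

3.3 μg/mL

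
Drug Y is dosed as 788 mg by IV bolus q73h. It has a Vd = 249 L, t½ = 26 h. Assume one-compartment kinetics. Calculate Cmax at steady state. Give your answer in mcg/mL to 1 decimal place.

Over one 73-h interval, 73/26 ≈ 2.8077 half-lives elapse, leaving f ≈ 0.1428 of each dose.
At steady state, accumulation factor R = 1/(1 − e^(−kτ)) ≈ 1.1666.
Single-dose peak C₀ = D/Vd = 788/249 ≈ 3.165 mcg/mL.
Steady-state peak Cmax,ss = C₀·R ≈ 3.165 × 1.1666 ≈ 3.692 mcg/mL.

3.7 mcg/mL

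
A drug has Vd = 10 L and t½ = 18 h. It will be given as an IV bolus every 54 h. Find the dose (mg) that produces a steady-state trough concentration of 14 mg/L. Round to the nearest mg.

τ/t½ = 54/18 ≈ 3, so f = (1/2)^(54/18) ≈ 0.125000.
Cmin,ss = (D/Vd)·f/(1−f), so D = Cmin,ss·Vd·(1−f)/f.
D = 14 × 10 × (1−f)/f ≈ 14 × 10 × 7.00000 ≈ 980.00 mg.

980 mg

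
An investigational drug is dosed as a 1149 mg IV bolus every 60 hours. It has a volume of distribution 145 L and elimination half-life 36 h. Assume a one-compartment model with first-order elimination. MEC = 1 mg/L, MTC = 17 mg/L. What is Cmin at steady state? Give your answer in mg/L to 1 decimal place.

τ/t½ = 60/36 ≈ 1.6667, so fraction remaining f = (1/2)^(60/36) ≈ 0.3150.
Accumulation ratio R = 1/(1 − f) ≈ 1/0.6850 ≈ 1.4599.
Single-dose peak C₀ = D/Vd = 1149/145 ≈ 7.924 mg/L.
Cmax,ss = C₀/(1 − f) ≈ 7.924/0.6850 ≈ 11.568 mg/L.
One interval later, Cmin,ss = Cmax,ss·e^(−kτ) ≈ 11.568 × 0.3150 ≈ 3.644 mg/L.
Trough 3.6 mg/L vs MEC 1 mg/L: adequate.

3.6 mg/L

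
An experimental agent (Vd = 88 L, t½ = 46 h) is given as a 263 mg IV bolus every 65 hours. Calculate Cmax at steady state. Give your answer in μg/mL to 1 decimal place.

4.8 μg/mL

Over one 65-h interval, 65/46 ≈ 1.413 half-lives elapse, leaving f ≈ 0.3755 of each dose.
Accumulation ratio R = 1/(1 − f) ≈ 1/0.6245 ≈ 1.6013.
Each bolus raises the concentration by D/Vd = 263/88 ≈ 2.989 μg/mL.
Steady-state peak Cmax,ss = C₀·R ≈ 2.989 × 1.6013 ≈ 4.786 μg/mL.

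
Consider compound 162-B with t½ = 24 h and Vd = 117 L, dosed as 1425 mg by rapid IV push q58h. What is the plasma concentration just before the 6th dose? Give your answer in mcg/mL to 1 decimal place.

f = (1/2)^(τ/t½) = (1/2)^(58/24) ≈ 0.1873.
C₀ = D/Vd = 1425/117 ≈ 12.179 mcg/mL.
Before the 6th dose, 5 doses have been given. Superposition: Cmin = C₀·(f + f² + … + f^5).
≈ 12.179 × (0.1873 + 0.0351 + 0.0066 + 0.0012 + 0.0002) ≈ 12.179 × 0.2304 ≈ 2.806 mcg/mL.

2.8 mcg/mL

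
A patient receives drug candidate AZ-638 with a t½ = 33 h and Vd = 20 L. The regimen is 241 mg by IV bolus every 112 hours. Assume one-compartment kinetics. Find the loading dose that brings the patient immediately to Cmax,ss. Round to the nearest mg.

266 mg

f = (1/2)^(112/33) ≈ 0.095131; accumulation ratio R = 1/(1−f) ≈ 1.10513.
Loading dose to hit Cmax,ss on first dose: D_load = D_maint·R ≈ 241 × 1.10513 ≈ 266.34 mg.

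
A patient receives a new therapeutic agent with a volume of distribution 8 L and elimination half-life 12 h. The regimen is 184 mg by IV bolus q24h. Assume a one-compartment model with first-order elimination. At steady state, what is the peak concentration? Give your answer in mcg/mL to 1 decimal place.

The dosing interval is 2 half-lives, so f = 2^(−2) = 0.25.
At steady state, R = 1/(1 − 0.25) = 4/3.
Single-dose peak C₀ = D/Vd = 184/8 = 23 mcg/mL.
Steady-state peak Cmax,ss = C₀·R = 23 × 4/3 ≈ 30.667 mcg/mL.

30.7 mcg/mL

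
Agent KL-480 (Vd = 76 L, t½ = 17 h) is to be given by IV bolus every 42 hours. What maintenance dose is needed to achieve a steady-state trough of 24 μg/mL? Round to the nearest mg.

τ/t½ = 42/17 ≈ 2.4706, so f = (1/2)^(42/17) ≈ 0.180418.
Cmin,ss = (D/Vd)·f/(1−f), so D = Cmin,ss·Vd·(1−f)/f.
D = 24 × 76 × (1−f)/f ≈ 24 × 76 × 4.54268 ≈ 8285.85 mg.

8286 mg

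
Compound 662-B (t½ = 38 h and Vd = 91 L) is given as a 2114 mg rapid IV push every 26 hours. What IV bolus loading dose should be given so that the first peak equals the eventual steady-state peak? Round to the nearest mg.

f = (1/2)^(26/38) ≈ 0.622346; accumulation ratio R = 1/(1−f) ≈ 2.64793.
Loading dose to hit Cmax,ss on first dose: D_load = D_maint·R ≈ 2114 × 2.64793 ≈ 5597.72 mg.

5598 mg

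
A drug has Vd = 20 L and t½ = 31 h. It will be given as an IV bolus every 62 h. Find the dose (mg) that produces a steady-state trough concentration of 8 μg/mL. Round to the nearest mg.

τ/t½ = 62/31 ≈ 2, so f = (1/2)^(62/31) ≈ 0.250000.
Cmin,ss = (D/Vd)·f/(1−f), so D = Cmin,ss·Vd·(1−f)/f.
D = 8 × 20 × (1−f)/f ≈ 8 × 20 × 3.00000 ≈ 480.00 mg.

480 mg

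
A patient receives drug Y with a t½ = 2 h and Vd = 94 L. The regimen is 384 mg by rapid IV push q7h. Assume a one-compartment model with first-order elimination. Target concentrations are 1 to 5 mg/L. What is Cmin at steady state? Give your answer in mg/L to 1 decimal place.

0.4 mg/L

Over one 7-h interval, 7/2 ≈ 3.5 half-lives elapse, leaving f ≈ 0.0884 of each dose.
Each bolus raises the concentration by D/Vd = 384/94 ≈ 4.085 mg/L.
Steady-state trough Cmin,ss = C₀·f/(1−f) ≈ 4.085 × 0.0884/0.9116 ≈ 0.396 mg/L.
Trough 0.4 mg/L vs MEC 1 mg/L: subtherapeutic.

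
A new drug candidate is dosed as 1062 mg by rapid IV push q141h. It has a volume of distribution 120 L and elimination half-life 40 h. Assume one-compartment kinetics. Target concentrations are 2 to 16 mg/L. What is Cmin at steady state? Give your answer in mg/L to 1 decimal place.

0.8 mg/L

k = ln2/t½ = ln2/40 ≈ 0.017329 h⁻¹; fraction remaining f = e^(−kτ) = e^(−0.017329×141) ≈ 0.0869.
Accumulation ratio R = 1/(1 − f) ≈ 1/0.9131 ≈ 1.0952.
Each bolus raises the concentration by D/Vd = 1062/120 ≈ 8.850 mg/L.
Cmax,ss = C₀/(1 − f) ≈ 8.850/0.9131 ≈ 9.692 mg/L.
One interval later, Cmin,ss = Cmax,ss·e^(−kτ) ≈ 9.692 × 0.0869 ≈ 0.842 mg/L.
Trough 0.8 mg/L vs MEC 2 mg/L: subtherapeutic.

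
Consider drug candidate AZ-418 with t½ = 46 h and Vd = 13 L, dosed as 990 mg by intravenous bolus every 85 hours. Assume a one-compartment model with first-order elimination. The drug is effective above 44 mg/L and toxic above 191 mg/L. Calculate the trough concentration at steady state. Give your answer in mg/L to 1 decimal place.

29.3 mg/L

Over one 85-h interval, 85/46 ≈ 1.8478 half-lives elapse, leaving f ≈ 0.2778 of each dose.
Single-dose peak C₀ = D/Vd = 990/13 ≈ 76.154 mg/L.
Steady-state trough Cmin,ss = C₀·f/(1−f) ≈ 76.154 × 0.2778/0.7222 ≈ 29.293 mg/L.
Trough 29.3 mg/L vs MEC 44 mg/L: subtherapeutic.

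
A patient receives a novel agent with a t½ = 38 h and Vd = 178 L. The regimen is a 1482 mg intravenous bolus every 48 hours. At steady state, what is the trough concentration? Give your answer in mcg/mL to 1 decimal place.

5.9 mcg/mL

τ/t½ = 48/38 ≈ 1.2632, so fraction remaining f = (1/2)^(48/38) ≈ 0.4166.
Accumulation ratio R = 1/(1 − f) ≈ 1/0.5834 ≈ 1.7141.
Each bolus raises the concentration by D/Vd = 1482/178 ≈ 8.326 mcg/mL.
Steady-state peak Cmax,ss = C₀·R ≈ 8.326 × 1.7141 ≈ 14.272 mcg/mL.
One interval later, Cmin,ss = Cmax,ss·e^(−kτ) ≈ 14.272 × 0.4166 ≈ 5.946 mcg/mL.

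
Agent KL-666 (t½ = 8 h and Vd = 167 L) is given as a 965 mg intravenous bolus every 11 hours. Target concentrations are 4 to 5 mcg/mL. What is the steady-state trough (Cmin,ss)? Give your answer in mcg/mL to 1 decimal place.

3.6 mcg/mL

Over one 11-h interval, 11/8 ≈ 1.375 half-lives elapse, leaving f ≈ 0.3856 of each dose.
Single-dose peak C₀ = D/Vd = 965/167 ≈ 5.778 mcg/mL.
Steady-state trough Cmin,ss = C₀·f/(1−f) ≈ 5.778 × 0.3856/0.6144 ≈ 3.626 mcg/mL.
Trough 3.6 mcg/mL vs MEC 4 mcg/mL: subtherapeutic.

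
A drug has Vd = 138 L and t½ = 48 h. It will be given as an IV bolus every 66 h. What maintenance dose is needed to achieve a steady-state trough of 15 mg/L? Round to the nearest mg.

3299 mg

τ/t½ = 66/48 ≈ 1.375, so f = (1/2)^(66/48) ≈ 0.385553.
Cmin,ss = (D/Vd)·f/(1−f), so D = Cmin,ss·Vd·(1−f)/f.
D = 15 × 138 × (1−f)/f ≈ 15 × 138 × 1.59368 ≈ 3298.92 mg.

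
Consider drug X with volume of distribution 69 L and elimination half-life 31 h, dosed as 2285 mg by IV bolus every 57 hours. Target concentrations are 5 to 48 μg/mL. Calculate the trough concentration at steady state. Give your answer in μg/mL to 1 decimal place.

k = ln2/t½ = ln2/31 ≈ 0.022360 h⁻¹; fraction remaining f = e^(−kτ) = e^(−0.022360×57) ≈ 0.2796.
Each bolus raises the concentration by D/Vd = 2285/69 ≈ 33.116 μg/mL.
Steady-state trough Cmin,ss = C₀·f/(1−f) ≈ 33.116 × 0.2796/0.7204 ≈ 12.853 μg/mL.
Trough 12.9 μg/mL vs MEC 5 μg/mL: adequate.

12.9 μg/mL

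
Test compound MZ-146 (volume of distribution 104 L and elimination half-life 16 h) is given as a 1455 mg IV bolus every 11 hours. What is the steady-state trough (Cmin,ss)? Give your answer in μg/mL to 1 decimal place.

k = ln2/t½ = ln2/16 ≈ 0.043322 h⁻¹; fraction remaining f = e^(−kτ) = e^(−0.043322×11) ≈ 0.6209.
At steady state, accumulation factor R = 1/(1 − e^(−kτ)) ≈ 2.6378.
Single-dose peak C₀ = D/Vd = 1455/104 ≈ 13.990 μg/mL.
Cmax,ss = C₀/(1 − f) ≈ 13.990/0.3791 ≈ 36.903 μg/mL.
One interval later, Cmin,ss = Cmax,ss·e^(−kτ) ≈ 36.903 × 0.6209 ≈ 22.913 μg/mL.

22.9 μg/mL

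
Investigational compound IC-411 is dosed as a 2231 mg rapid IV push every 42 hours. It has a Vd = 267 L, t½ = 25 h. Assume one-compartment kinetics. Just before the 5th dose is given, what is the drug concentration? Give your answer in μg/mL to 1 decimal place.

3.8 μg/mL

f = (1/2)^(τ/t½) = (1/2)^(42/25) ≈ 0.3121.
C₀ = D/Vd = 2231/267 ≈ 8.356 μg/mL.
Before the 5th dose, 4 doses have been given. Superposition: Cmin = C₀·(f + f² + … + f^4).
≈ 8.356 × (0.3121 + 0.0974 + 0.0304 + 0.0095) ≈ 8.356 × 0.4494 ≈ 3.755 μg/mL.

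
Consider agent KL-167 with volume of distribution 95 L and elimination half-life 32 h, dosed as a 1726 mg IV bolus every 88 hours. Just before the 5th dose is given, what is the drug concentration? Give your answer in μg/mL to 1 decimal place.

f = (1/2)^(τ/t½) = (1/2)^(88/32) ≈ 0.1487.
C₀ = D/Vd = 1726/95 ≈ 18.168 μg/mL.
Before the 5th dose, 4 doses have been given. Superposition: Cmin = C₀·(f + f² + … + f^4).
≈ 18.168 × (0.1487 + 0.0221 + 0.0033 + 0.0005) ≈ 18.168 × 0.1746 ≈ 3.172 μg/mL.

3.2 μg/mL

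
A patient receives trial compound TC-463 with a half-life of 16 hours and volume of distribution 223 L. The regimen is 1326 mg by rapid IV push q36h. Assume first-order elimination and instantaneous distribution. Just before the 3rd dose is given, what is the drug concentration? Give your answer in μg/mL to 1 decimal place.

f = (1/2)^(τ/t½) = (1/2)^(36/16) ≈ 0.2102.
C₀ = D/Vd = 1326/223 ≈ 5.946 μg/mL.
Before the 3rd dose, 2 doses have been given. Superposition: Cmin = C₀·(f + f²).
≈ 5.946 × (0.2102 + 0.0442) ≈ 5.946 × 0.2544 ≈ 1.513 μg/mL.

1.5 μg/mL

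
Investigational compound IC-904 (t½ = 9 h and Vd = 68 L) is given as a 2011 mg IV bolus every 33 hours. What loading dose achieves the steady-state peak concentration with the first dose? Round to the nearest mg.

2183 mg

f = (1/2)^(33/9) ≈ 0.078745; accumulation ratio R = 1/(1−f) ≈ 1.08548.
Loading dose to hit Cmax,ss on first dose: D_load = D_maint·R ≈ 2011 × 1.08548 ≈ 2182.90 mg.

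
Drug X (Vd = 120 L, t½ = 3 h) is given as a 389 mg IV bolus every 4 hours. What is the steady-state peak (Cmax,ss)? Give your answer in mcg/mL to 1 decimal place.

5.4 mcg/mL

k = ln2/t½ = ln2/3 ≈ 0.231049 h⁻¹; fraction remaining f = e^(−kτ) = e^(−0.231049×4) ≈ 0.3969.
At steady state, accumulation factor R = 1/(1 − e^(−kτ)) ≈ 1.6581.
Single-dose peak C₀ = D/Vd = 389/120 ≈ 3.242 mcg/mL.
Cmax,ss = C₀/(1 − f) ≈ 3.242/0.6031 ≈ 5.376 mcg/mL.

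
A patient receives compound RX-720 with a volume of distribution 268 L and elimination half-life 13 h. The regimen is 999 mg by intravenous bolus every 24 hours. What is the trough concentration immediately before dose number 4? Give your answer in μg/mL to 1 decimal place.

f = (1/2)^(τ/t½) = (1/2)^(24/13) ≈ 0.2781.
C₀ = D/Vd = 999/268 ≈ 3.728 μg/mL.
Before the 4th dose, 3 doses have been given. Superposition: Cmin = C₀·(f + f² + … + f^3).
≈ 3.728 × (0.2781 + 0.0773 + 0.0215) ≈ 3.728 × 0.3769 ≈ 1.405 μg/mL.

1.4 μg/mL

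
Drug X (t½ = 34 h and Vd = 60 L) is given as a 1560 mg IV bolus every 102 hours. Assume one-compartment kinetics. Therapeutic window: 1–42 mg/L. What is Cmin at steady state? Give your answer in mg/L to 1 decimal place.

The dosing interval is 3 half-lives, so f = 2^(−3) = 0.125.
At steady state, R = 1/(1 − 0.125) = 8/7.
Single-dose peak C₀ = D/Vd = 1560/60 = 26 mg/L.
Steady-state peak Cmax,ss = C₀·R = 26 × 8/7 ≈ 29.714 mg/L.
Steady-state trough Cmin,ss = Cmax,ss·f ≈ 29.714 × 0.125 ≈ 3.714 mg/L.
Trough 3.7 mg/L vs MEC 1 mg/L: adequate.

3.7 mg/L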